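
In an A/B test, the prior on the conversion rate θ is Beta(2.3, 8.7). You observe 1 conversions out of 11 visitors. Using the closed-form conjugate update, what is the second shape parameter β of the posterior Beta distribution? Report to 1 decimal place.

18.7

The Beta prior is conjugate to a Binomial/Bernoulli likelihood; the update adds successes to α and failures to β.
Posterior: Beta(α+k, β+n−k) = Beta(2.3+1, 8.7+10) = Beta(3.3, 18.7).
Posterior β = 18.7.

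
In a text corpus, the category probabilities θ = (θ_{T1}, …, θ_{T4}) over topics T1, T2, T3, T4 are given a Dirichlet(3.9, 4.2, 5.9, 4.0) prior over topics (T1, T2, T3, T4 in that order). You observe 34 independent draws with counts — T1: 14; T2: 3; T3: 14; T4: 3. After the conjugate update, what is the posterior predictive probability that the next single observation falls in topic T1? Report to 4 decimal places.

The Dirichlet prior is conjugate to the Multinomial likelihood: each posterior αⱼ = prior αⱼ + observed count nⱼ.
Posterior concentration: (17.9, 7.2, 19.9, 7.0), total = 52.0.
P(next = T1 | data) = α_{T1}/Σα = 0.3442.

0.3442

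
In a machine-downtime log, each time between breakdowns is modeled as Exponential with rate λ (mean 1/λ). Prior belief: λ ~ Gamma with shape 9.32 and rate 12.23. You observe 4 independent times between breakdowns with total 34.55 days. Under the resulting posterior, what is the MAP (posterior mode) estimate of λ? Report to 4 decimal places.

0.2634

With a Gamma(shape α, rate β) prior on the exponential rate λ, the posterior after n observations with total T = Σxᵢ is Gamma(α+n, β+T).
Posterior: Gamma(9.32+4, 12.23+34.55) = Gamma(13.32, 46.78).
Mode = (α−1)/β = 0.2634.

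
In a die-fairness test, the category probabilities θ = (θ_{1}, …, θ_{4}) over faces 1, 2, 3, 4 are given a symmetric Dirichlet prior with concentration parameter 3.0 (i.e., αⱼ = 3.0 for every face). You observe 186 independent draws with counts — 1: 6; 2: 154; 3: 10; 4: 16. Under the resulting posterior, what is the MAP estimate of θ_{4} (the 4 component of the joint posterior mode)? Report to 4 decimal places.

0.0928

The Dirichlet prior is conjugate to the Multinomial likelihood: each posterior αⱼ = prior αⱼ + observed count nⱼ.
Posterior concentration: (9.0, 157.0, 13.0, 19.0), total = 198.0.
Joint mode component: (α_{4}−1)/(Σα−K) = 18.0/194.0 = 0.0928.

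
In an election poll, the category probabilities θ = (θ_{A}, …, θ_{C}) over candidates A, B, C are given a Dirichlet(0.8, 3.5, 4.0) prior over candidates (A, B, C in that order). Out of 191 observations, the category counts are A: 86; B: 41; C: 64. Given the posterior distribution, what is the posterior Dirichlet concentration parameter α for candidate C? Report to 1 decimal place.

The Dirichlet prior is conjugate to the Multinomial likelihood: each posterior αⱼ = prior αⱼ + observed count nⱼ.
Posterior concentration: (86.8, 44.5, 68.0), total = 199.3.
α_{C} = 4.0 + 64 = 68.0.

68.0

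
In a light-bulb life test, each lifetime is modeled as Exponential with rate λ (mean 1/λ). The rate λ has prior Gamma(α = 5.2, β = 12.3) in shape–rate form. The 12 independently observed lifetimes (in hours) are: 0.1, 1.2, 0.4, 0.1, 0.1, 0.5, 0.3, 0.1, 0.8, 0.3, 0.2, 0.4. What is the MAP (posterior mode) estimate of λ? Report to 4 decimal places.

With a Gamma(shape α, rate β) prior on the exponential rate λ, the posterior after n observations with total T = Σxᵢ is Gamma(α+n, β+T).
Sum of observations T = 4.5 hours; n = 12.
Posterior: Gamma(5.2+12, 12.3+4.5) = Gamma(17.2, 16.8).
Mode = (α−1)/β = 0.9643.

0.9643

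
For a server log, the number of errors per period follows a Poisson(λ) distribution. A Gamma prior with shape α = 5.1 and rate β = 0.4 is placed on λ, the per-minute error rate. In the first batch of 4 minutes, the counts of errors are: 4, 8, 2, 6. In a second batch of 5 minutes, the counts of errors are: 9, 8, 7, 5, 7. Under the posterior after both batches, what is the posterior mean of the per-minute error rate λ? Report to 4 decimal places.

6.5000

With a Gamma(shape α, rate β) prior, the Poisson likelihood is conjugate: the posterior is Gamma(α + ΣXᵢ, β + n).
Batch 1: sum of counts S = 20 over n = 4 minutes.
After batch 1: Gamma(α+S, β+n) = Gamma(5.1+20, 0.4+4) = Gamma(25.1, 4.4).
Batch 2: sum of counts S = 36 over n = 5 minutes.
After batch 2: Gamma(α+S, β+n) = Gamma(25.1+36, 4.4+5) = Gamma(61.1, 9.4).
Posterior mean = α/β = 61.1/9.4 = 6.5000.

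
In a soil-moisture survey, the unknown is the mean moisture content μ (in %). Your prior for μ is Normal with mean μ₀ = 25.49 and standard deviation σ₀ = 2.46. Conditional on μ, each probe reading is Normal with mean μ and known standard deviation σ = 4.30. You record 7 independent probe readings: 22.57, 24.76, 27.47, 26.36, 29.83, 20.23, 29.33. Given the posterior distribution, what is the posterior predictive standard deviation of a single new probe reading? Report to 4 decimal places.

4.5087

For Normal data with known variance σ², a Normal(μ₀, σ₀²) prior on μ is conjugate. Posterior precision = 1/σ₀² + n/σ²; posterior mean is the precision-weighted average of μ₀ and x̄.
σ₀² = 2.46² = 6.0516, σ² = 4.30² = 18.49; σ² + n·σ₀² = 18.49 + 7·6.0516 = 60.8512.
Posterior precision = 1/σ₀² + n/σ² = 1/6.0516 + 7/18.49 = (σ² + n·σ₀²)/(σ₀²σ²) = 60.8512/(6.0516·18.49); posterior variance σₙ² = σ₀²σ²/(σ² + n·σ₀²) = 6.0516·18.49/60.8512 = 1.838815.
Predictive variance for one new observation = σₙ² + σ² = 6.0516·18.49/60.8512 + 18.49 = σ²·(σ₀² + 60.8512)/60.8512 = 18.49·66.9028/60.8512 = 20.328815; SD = √(18.49·66.9028/60.8512) = 4.5087.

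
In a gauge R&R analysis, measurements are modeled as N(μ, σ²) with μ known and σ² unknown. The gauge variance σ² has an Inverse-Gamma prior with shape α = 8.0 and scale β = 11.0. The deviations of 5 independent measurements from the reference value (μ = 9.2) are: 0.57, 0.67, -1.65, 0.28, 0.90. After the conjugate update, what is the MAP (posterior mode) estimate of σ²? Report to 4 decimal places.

With known mean μ and an Inverse-Gamma(α, β) prior on σ², the Normal likelihood is conjugate: posterior is Inv-Gamma(α + n/2, β + Σ(xᵢ−μ)²/2).
Σ(xᵢ−μ)² = (0.57)² + (0.67)² + (-1.65)² + (0.28)² + (0.90)² = 4.3847.
Posterior: Inv-Gamma(8.0 + 5/2, 11.0 + 4.3847/2) = Inv-Gamma(10.50, 13.19235).
Mode = β/(α+1) = 13.19235/11.50 = 1.1472.

1.1472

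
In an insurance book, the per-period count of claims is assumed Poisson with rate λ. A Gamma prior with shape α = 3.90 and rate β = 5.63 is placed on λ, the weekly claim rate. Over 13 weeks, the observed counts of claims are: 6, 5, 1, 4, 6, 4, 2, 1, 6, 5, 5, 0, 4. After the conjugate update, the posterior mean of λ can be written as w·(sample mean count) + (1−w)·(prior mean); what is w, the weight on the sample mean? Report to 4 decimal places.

0.6978

With a Gamma(shape α, rate β) prior, the Poisson likelihood is conjugate: the posterior is Gamma(α + ΣXᵢ, β + n).
Posterior mean = (α₀+S)/(β₀+n) = [n/(β₀+n)]·(S/n) + [β₀/(β₀+n)]·(α₀/β₀), so only n and β₀ enter the weight.
Weight on data w = n/(β₀+n) = 13/(5.63+13) = 13/18.63 = 0.6978.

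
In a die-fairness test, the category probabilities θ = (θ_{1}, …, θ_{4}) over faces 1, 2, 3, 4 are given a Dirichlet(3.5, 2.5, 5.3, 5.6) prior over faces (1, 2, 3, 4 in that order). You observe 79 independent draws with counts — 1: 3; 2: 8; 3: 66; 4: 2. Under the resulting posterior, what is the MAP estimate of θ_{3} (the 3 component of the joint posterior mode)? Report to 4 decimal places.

The Dirichlet prior is conjugate to the Multinomial likelihood: each posterior αⱼ = prior αⱼ + observed count nⱼ.
Posterior concentration: (6.5, 10.5, 71.3, 7.6), total = 95.9.
Joint mode component: (α_{3}−1)/(Σα−K) = 70.3/91.9 = 0.7650.

0.7650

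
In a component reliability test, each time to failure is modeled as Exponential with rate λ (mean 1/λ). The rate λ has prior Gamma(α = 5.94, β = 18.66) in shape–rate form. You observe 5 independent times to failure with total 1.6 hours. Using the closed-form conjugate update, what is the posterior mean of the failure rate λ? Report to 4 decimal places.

0.5400

With a Gamma(shape α, rate β) prior on the exponential rate λ, the posterior after n observations with total T = Σxᵢ is Gamma(α+n, β+T).
Posterior: Gamma(5.94+5, 18.66+1.6) = Gamma(10.94, 20.26).
Posterior mean of λ = α/β = 10.94/20.26 = 0.5400.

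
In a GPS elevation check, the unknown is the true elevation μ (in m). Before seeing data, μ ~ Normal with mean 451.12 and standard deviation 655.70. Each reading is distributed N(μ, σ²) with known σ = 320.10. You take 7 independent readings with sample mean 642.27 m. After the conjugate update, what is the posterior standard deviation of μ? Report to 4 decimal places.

For Normal data with known variance σ², a Normal(μ₀, σ₀²) prior on μ is conjugate. Posterior precision = 1/σ₀² + n/σ²; posterior mean is the precision-weighted average of μ₀ and x̄.
σ₀² = 655.70² = 429942.49, σ² = 320.10² = 102464.01; σ² + n·σ₀² = 102464.01 + 7·429942.49 = 3112061.44.
Posterior precision = 1/σ₀² + n/σ² = 1/429942.49 + 7/102464.01 = (σ² + n·σ₀²)/(σ₀²σ²) = 3112061.44/(429942.49·102464.01); posterior variance σₙ² = σ₀²σ²/(σ² + n·σ₀²) = 429942.49·102464.01/3112061.44 = 14155.771807.
Posterior SD = √σₙ² = √(429942.49·102464.01/3112061.44) = 118.9780.

118.9780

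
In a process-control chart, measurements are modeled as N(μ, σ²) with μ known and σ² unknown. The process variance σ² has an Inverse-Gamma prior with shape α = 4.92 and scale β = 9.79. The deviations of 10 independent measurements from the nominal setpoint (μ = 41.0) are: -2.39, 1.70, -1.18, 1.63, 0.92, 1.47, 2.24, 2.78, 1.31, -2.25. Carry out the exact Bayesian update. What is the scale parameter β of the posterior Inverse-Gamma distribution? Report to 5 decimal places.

With known mean μ and an Inverse-Gamma(α, β) prior on σ², the Normal likelihood is conjugate: posterior is Inv-Gamma(α + n/2, β + Σ(xᵢ−μ)²/2).
Σ(xᵢ−μ)² = (-2.39)² + (1.70)² + (-1.18)² + (1.63)² + (0.92)² + (1.47)² + (2.24)² + (2.78)² + (1.31)² + (-2.25)² = 35.1833.
Posterior: Inv-Gamma(4.92 + 10/2, 9.79 + 35.1833/2) = Inv-Gamma(9.92, 27.38165).
Posterior β = 27.38165.

27.38165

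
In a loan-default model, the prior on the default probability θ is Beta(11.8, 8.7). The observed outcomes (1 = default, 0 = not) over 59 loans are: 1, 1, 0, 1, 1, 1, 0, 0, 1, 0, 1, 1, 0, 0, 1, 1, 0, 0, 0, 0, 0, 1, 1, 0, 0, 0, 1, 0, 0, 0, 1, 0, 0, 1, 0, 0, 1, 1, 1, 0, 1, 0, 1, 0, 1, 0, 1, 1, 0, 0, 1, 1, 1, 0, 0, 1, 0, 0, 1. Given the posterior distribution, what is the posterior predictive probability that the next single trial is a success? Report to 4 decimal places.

0.5006

The Beta prior is conjugate to a Binomial/Bernoulli likelihood; the update adds successes to α and failures to β.
Posterior: Beta(α+k, β+n−k) = Beta(11.8+28, 8.7+31) = Beta(39.8, 39.7).
For a single future Bernoulli trial, P(success | data) = α/(α+β) = 0.5006.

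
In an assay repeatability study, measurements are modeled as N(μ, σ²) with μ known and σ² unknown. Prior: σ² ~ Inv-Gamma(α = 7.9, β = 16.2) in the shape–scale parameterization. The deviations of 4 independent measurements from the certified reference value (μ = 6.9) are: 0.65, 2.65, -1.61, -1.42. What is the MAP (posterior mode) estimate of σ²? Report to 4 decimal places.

With known mean μ and an Inverse-Gamma(α, β) prior on σ², the Normal likelihood is conjugate: posterior is Inv-Gamma(α + n/2, β + Σ(xᵢ−μ)²/2).
Σ(xᵢ−μ)² = (0.65)² + (2.65)² + (-1.61)² + (-1.42)² = 12.0535.
Posterior: Inv-Gamma(7.9 + 4/2, 16.2 + 12.0535/2) = Inv-Gamma(9.90, 22.22675).
Mode = β/(α+1) = 22.22675/10.90 = 2.0392.

2.0392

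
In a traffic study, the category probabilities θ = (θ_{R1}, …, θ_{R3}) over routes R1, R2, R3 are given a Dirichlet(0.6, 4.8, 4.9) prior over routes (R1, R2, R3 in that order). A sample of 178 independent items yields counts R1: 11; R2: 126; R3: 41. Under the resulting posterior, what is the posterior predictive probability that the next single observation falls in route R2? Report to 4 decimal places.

0.6946

The Dirichlet prior is conjugate to the Multinomial likelihood: each posterior αⱼ = prior αⱼ + observed count nⱼ.
Posterior concentration: (11.6, 130.8, 45.9), total = 188.3.
P(next = R2 | data) = α_{R2}/Σα = 0.6946.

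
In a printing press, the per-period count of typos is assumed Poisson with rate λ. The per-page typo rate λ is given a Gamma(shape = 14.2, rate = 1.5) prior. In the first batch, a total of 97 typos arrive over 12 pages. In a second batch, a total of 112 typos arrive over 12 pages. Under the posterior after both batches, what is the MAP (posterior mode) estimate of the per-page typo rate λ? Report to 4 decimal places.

8.7137

With a Gamma(shape α, rate β) prior, the Poisson likelihood is conjugate: the posterior is Gamma(α + ΣXᵢ, β + n).
After batch 1: Gamma(α+S, β+n) = Gamma(14.2+97, 1.5+12) = Gamma(111.2, 13.5).
After batch 2: Gamma(α+S, β+n) = Gamma(111.2+112, 13.5+12) = Gamma(223.2, 25.5).
Mode of Gamma(α,β) for α≥1 is (α−1)/β = 222.2/25.5 = 8.7137.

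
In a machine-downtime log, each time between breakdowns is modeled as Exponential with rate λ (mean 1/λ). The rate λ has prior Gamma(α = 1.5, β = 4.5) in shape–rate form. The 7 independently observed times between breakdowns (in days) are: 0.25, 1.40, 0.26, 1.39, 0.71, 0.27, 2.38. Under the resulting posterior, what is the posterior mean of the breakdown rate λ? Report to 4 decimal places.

With a Gamma(shape α, rate β) prior on the exponential rate λ, the posterior after n observations with total T = Σxᵢ is Gamma(α+n, β+T).
Sum of observations T = 6.66 days; n = 7.
Posterior: Gamma(1.5+7, 4.5+6.66) = Gamma(8.5, 11.16).
Posterior mean of λ = α/β = 8.5/11.16 = 0.7616.

0.7616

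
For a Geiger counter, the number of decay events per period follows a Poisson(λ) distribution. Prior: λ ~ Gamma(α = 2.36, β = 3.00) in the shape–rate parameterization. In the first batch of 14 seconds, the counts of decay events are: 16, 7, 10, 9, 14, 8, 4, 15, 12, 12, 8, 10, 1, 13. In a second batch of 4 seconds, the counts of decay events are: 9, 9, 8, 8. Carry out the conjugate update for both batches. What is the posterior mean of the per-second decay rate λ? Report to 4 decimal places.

With a Gamma(shape α, rate β) prior, the Poisson likelihood is conjugate: the posterior is Gamma(α + ΣXᵢ, β + n).
Batch 1: sum of counts S = 139 over n = 14 seconds.
After batch 1: Gamma(α+S, β+n) = Gamma(2.36+139, 3.00+14) = Gamma(141.36, 17.00).
Batch 2: sum of counts S = 34 over n = 4 seconds.
After batch 2: Gamma(α+S, β+n) = Gamma(141.36+34, 17.00+4) = Gamma(175.36, 21.00).
Posterior mean = α/β = 175.36/21.00 = 8.3505.

8.3505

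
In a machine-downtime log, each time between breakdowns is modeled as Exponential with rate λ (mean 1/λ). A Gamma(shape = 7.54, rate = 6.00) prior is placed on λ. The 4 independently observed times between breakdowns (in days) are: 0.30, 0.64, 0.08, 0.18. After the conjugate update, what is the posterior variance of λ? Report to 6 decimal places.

With a Gamma(shape α, rate β) prior on the exponential rate λ, the posterior after n observations with total T = Σxᵢ is Gamma(α+n, β+T).
Sum of observations T = 1.20 days; n = 4.
Posterior: Gamma(7.54+4, 6.00+1.20) = Gamma(11.54, 7.20).
Var = α/β² = 0.222608.

0.222608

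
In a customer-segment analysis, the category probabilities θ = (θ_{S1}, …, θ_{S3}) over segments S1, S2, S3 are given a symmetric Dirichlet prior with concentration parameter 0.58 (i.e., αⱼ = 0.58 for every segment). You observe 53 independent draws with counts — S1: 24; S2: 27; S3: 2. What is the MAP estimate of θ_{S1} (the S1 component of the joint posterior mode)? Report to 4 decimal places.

0.4557

The Dirichlet prior is conjugate to the Multinomial likelihood: each posterior αⱼ = prior αⱼ + observed count nⱼ.
Posterior concentration: (24.58, 27.58, 2.58), total = 54.74.
Joint mode component: (α_{S1}−1)/(Σα−K) = 23.58/51.74 = 0.4557.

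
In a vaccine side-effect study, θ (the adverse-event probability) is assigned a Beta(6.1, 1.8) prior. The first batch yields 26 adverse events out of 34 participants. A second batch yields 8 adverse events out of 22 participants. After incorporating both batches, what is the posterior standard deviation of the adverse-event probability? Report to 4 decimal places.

The Beta prior is conjugate to a Binomial/Bernoulli likelihood; the update adds successes to α and failures to β.
After batch 1: Beta(6.1+26, 1.8+8) = Beta(32.1, 9.8).
After batch 2: Beta(32.1+8, 9.8+14) = Beta(40.1, 23.8).
Var = αβ/((α+β)²(α+β+1)) = 40.1·23.8/(63.9²·64.9) = 0.00360143; SD = √0.00360143 = 0.0600.

0.0600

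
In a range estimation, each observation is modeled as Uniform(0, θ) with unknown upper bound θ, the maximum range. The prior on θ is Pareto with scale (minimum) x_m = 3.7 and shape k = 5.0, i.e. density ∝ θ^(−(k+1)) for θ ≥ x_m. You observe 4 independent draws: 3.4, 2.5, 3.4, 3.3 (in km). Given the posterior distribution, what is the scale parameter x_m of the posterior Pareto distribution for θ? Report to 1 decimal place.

A Pareto(scale x_m, shape k) prior on the upper bound θ of Uniform(0, θ) is conjugate: posterior is Pareto(max(x_m, max xᵢ), k + n).
Sample maximum = 3.4; prior scale x_m = 3.7 → posterior scale = max = 3.7.
Posterior shape = 5.0 + 4 = 9.0.
Posterior scale x_m = 3.7.

3.7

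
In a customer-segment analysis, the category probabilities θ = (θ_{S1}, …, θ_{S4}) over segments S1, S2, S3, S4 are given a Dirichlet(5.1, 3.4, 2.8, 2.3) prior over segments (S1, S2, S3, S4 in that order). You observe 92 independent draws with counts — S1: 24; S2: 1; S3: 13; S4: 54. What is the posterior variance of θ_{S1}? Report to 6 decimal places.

The Dirichlet prior is conjugate to the Multinomial likelihood: each posterior αⱼ = prior αⱼ + observed count nⱼ.
Posterior concentration: (29.1, 4.4, 15.8, 56.3), total = 105.6.
Var[θ_j] = α_j(Σα−α_j)/((Σα)²(Σα+1)) = 29.1·76.5/(105.6²·106.6) = 0.001873.

0.001873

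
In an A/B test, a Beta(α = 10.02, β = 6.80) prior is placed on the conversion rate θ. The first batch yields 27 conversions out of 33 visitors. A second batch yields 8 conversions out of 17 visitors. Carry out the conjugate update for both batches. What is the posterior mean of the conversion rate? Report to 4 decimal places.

The Beta prior is conjugate to a Binomial/Bernoulli likelihood; the update adds successes to α and failures to β.
After batch 1: Beta(10.02+27, 6.80+6) = Beta(37.02, 12.80).
After batch 2: Beta(37.02+8, 12.80+9) = Beta(45.02, 21.80).
Posterior mean = α/(α+β) = 45.02/66.82 = 0.6738.

0.6738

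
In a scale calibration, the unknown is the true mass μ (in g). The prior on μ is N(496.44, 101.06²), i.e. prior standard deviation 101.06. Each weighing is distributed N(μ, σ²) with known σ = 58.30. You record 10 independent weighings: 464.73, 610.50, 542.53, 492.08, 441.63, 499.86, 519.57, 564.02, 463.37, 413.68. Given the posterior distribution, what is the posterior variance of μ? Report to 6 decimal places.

328.941933

For Normal data with known variance σ², a Normal(μ₀, σ₀²) prior on μ is conjugate. Posterior precision = 1/σ₀² + n/σ²; posterior mean is the precision-weighted average of μ₀ and x̄.
σ₀² = 101.06² = 10213.1236, σ² = 58.30² = 3398.89; σ² + n·σ₀² = 3398.89 + 10·10213.1236 = 105530.126.
Posterior precision = 1/σ₀² + n/σ² = 1/10213.1236 + 10/3398.89 = (σ² + n·σ₀²)/(σ₀²σ²) = 105530.126/(10213.1236·3398.89); posterior variance σₙ² = σ₀²σ²/(σ² + n·σ₀²) = 10213.1236·3398.89/105530.126 = 328.941933.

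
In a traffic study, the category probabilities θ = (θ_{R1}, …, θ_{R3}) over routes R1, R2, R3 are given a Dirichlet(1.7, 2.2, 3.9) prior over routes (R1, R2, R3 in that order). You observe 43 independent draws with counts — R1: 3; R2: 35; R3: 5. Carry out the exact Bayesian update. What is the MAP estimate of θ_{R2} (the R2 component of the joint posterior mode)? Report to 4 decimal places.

The Dirichlet prior is conjugate to the Multinomial likelihood: each posterior αⱼ = prior αⱼ + observed count nⱼ.
Posterior concentration: (4.7, 37.2, 8.9), total = 50.8.
Joint mode component: (α_{R2}−1)/(Σα−K) = 36.2/47.8 = 0.7573.

0.7573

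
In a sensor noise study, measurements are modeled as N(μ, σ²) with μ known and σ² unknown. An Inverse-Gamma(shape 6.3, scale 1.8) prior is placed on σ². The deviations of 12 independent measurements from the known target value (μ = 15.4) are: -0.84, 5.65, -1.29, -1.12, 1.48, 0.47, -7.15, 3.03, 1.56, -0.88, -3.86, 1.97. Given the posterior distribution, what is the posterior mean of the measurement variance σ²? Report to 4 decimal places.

5.4801

With known mean μ and an Inverse-Gamma(α, β) prior on σ², the Normal likelihood is conjugate: posterior is Inv-Gamma(α + n/2, β + Σ(xᵢ−μ)²/2).
Σ(xᵢ−μ)² = (-0.84)² + (5.65)² + (-1.29)² + (-1.12)² + (1.48)² + (0.47)² + (-7.15)² + (3.03)² + (1.56)² + (-0.88)² + (-3.86)² + (1.97)² = 120.2498.
Posterior: Inv-Gamma(6.3 + 12/2, 1.8 + 120.2498/2) = Inv-Gamma(12.30, 61.92490).
E[σ²|data] = β/(α−1) = 61.92490/11.30 = 5.4801.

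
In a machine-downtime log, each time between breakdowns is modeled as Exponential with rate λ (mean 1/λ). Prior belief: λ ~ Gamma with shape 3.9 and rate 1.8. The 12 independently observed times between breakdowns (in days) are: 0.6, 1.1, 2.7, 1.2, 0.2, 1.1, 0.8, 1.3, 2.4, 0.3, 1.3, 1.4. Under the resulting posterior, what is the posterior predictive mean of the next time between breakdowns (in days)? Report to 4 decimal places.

With a Gamma(shape α, rate β) prior on the exponential rate λ, the posterior after n observations with total T = Σxᵢ is Gamma(α+n, β+T).
Sum of observations T = 14.4 days; n = 12.
Posterior: Gamma(3.9+12, 1.8+14.4) = Gamma(15.9, 16.2).
The predictive distribution for the next observation is Lomax; its mean is β/(α−1) = 16.2/14.9 = 1.0872.

1.0872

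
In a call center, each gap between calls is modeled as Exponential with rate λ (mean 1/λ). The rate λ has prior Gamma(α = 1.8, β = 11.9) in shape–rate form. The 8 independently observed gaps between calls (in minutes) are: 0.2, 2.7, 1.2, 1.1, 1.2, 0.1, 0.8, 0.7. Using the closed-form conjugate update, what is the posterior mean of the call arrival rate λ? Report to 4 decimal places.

0.4925

With a Gamma(shape α, rate β) prior on the exponential rate λ, the posterior after n observations with total T = Σxᵢ is Gamma(α+n, β+T).
Sum of observations T = 8.0 minutes; n = 8.
Posterior: Gamma(1.8+8, 11.9+8.0) = Gamma(9.8, 19.9).
Posterior mean of λ = α/β = 9.8/19.9 = 0.4925.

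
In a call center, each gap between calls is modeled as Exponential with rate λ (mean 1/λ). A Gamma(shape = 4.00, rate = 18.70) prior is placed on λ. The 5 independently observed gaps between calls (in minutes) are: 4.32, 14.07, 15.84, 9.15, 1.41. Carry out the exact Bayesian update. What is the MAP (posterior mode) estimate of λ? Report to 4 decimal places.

With a Gamma(shape α, rate β) prior on the exponential rate λ, the posterior after n observations with total T = Σxᵢ is Gamma(α+n, β+T).
Sum of observations T = 44.79 minutes; n = 5.
Posterior: Gamma(4.00+5, 18.70+44.79) = Gamma(9.00, 63.49).
Mode = (α−1)/β = 0.1260.

0.1260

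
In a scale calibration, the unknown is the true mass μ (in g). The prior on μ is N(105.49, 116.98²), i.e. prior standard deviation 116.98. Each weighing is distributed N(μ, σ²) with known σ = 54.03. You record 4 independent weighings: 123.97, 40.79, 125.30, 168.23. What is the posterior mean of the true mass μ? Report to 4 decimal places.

For Normal data with known variance σ², a Normal(μ₀, σ₀²) prior on μ is conjugate. Posterior precision = 1/σ₀² + n/σ²; posterior mean is the precision-weighted average of μ₀ and x̄.
Σxᵢ = 123.97 + 40.79 + 125.30 + 168.23 = 458.29, so n·x̄ = 458.29.
σ₀² = 116.98² = 13684.3204, σ² = 54.03² = 2919.2409; σ² + n·σ₀² = 2919.2409 + 4·13684.3204 = 57656.5225.
Posterior mean = (μ₀/σ₀² + n·x̄/σ²)/(1/σ₀² + n/σ²) = (σ²·μ₀ + σ₀²·n·x̄)/(σ² + n·σ₀²) = (2919.2409·105.49 + 13684.3204·458.29)/57656.5225 = 6579337.918657/57656.5225 = 114.1126.

114.1126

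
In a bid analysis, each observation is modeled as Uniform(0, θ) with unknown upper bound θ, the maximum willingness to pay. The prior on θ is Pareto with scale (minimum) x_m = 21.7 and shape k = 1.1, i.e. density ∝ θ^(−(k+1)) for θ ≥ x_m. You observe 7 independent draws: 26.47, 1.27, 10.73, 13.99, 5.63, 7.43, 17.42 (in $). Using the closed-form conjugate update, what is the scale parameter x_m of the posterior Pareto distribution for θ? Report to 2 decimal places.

26.47

A Pareto(scale x_m, shape k) prior on the upper bound θ of Uniform(0, θ) is conjugate: posterior is Pareto(max(x_m, max xᵢ), k + n).
Sample maximum = 26.47; prior scale x_m = 21.7 → posterior scale = max = 26.47.
Posterior shape = 1.1 + 7 = 8.1.
Posterior scale x_m = 26.47.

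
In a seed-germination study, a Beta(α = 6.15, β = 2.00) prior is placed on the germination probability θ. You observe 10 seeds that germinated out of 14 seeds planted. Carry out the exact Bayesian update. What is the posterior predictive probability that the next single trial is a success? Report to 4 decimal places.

0.7291

The Beta prior is conjugate to a Binomial/Bernoulli likelihood; the update adds successes to α and failures to β.
Posterior: Beta(α+k, β+n−k) = Beta(6.15+10, 2.00+4) = Beta(16.15, 6.00).
For a single future Bernoulli trial, P(success | data) = α/(α+β) = 0.7291.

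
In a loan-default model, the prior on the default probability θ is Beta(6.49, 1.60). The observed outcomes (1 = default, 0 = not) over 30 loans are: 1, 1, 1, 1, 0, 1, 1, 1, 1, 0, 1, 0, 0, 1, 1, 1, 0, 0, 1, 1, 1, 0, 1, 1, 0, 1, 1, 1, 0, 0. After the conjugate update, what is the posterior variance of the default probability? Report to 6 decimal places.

The Beta prior is conjugate to a Binomial/Bernoulli likelihood; the update adds successes to α and failures to β.
Posterior: Beta(α+k, β+n−k) = Beta(6.49+20, 1.60+10) = Beta(26.49, 11.60).
Var = αβ/((α+β)²(α+β+1)) = 26.49·11.60/(38.09²·39.09) = 0.005418.

0.005418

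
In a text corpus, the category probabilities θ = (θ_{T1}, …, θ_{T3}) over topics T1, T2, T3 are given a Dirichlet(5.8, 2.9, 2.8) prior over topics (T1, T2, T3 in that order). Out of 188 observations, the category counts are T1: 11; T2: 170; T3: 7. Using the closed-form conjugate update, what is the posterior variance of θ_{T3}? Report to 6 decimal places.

0.000233

The Dirichlet prior is conjugate to the Multinomial likelihood: each posterior αⱼ = prior αⱼ + observed count nⱼ.
Posterior concentration: (16.8, 172.9, 9.8), total = 199.5.
Var[θ_j] = α_j(Σα−α_j)/((Σα)²(Σα+1)) = 9.8·189.7/(199.5²·200.5) = 0.000233.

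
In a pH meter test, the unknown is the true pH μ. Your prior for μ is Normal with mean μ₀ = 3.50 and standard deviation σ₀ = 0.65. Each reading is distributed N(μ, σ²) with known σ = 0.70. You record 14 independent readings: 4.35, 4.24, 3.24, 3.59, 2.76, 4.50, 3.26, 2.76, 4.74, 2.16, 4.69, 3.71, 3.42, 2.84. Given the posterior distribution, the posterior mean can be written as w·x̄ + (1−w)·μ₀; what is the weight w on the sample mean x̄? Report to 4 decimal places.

0.9235

For Normal data with known variance σ², a Normal(μ₀, σ₀²) prior on μ is conjugate. Posterior precision = 1/σ₀² + n/σ²; posterior mean is the precision-weighted average of μ₀ and x̄.
σ₀² = 0.65² = 0.4225, σ² = 0.70² = 0.49. Prior precision 1/σ₀² = 1/0.4225; data precision n/σ² = 14/0.49.
w = (n/σ²)/(1/σ₀² + n/σ²) = n·σ₀²/(σ² + n·σ₀²) = 14·0.4225/(0.49 + 14·0.4225) = 5.915/6.405 = 0.9235.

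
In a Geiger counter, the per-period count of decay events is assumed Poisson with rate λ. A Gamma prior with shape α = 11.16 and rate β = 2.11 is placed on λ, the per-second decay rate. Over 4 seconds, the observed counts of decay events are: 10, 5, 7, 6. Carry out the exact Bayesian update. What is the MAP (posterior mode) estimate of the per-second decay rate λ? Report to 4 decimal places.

6.2455

With a Gamma(shape α, rate β) prior, the Poisson likelihood is conjugate: the posterior is Gamma(α + ΣXᵢ, β + n).
Sum of counts S = 28 over n = 4 seconds.
Posterior: Gamma(α+S, β+n) = Gamma(11.16+28, 2.11+4) = Gamma(39.16, 6.11).
Mode of Gamma(α,β) for α≥1 is (α−1)/β = 38.16/6.11 = 6.2455.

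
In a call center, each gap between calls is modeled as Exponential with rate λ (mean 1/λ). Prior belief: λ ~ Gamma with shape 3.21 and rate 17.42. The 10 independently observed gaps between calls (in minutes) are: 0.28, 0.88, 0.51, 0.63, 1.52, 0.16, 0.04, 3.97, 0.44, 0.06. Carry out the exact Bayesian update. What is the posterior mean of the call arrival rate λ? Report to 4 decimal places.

With a Gamma(shape α, rate β) prior on the exponential rate λ, the posterior after n observations with total T = Σxᵢ is Gamma(α+n, β+T).
Sum of observations T = 8.49 minutes; n = 10.
Posterior: Gamma(3.21+10, 17.42+8.49) = Gamma(13.21, 25.91).
Posterior mean of λ = α/β = 13.21/25.91 = 0.5098.

0.5098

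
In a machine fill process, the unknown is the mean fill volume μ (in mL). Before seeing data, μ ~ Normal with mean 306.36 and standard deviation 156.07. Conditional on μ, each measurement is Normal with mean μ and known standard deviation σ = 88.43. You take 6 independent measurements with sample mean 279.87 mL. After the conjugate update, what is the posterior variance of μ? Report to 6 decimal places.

For Normal data with known variance σ², a Normal(μ₀, σ₀²) prior on μ is conjugate. Posterior precision = 1/σ₀² + n/σ²; posterior mean is the precision-weighted average of μ₀ and x̄.
σ₀² = 156.07² = 24357.8449, σ² = 88.43² = 7819.8649; σ² + n·σ₀² = 7819.8649 + 6·24357.8449 = 153966.9343.
Posterior precision = 1/σ₀² + n/σ² = 1/24357.8449 + 6/7819.8649 = (σ² + n·σ₀²)/(σ₀²σ²) = 153966.9343/(24357.8449·7819.8649); posterior variance σₙ² = σ₀²σ²/(σ² + n·σ₀²) = 24357.8449·7819.8649/153966.9343 = 1237.116640.

1237.116640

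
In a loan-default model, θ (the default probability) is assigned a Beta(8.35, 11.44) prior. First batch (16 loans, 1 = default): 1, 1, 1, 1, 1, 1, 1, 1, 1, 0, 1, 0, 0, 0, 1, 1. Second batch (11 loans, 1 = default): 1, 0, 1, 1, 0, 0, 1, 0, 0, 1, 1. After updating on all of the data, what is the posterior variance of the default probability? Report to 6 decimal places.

0.005148

The Beta prior is conjugate to a Binomial/Bernoulli likelihood; the update adds successes to α and failures to β.
After batch 1: Beta(8.35+12, 11.44+4) = Beta(20.35, 15.44).
After batch 2: Beta(20.35+6, 15.44+5) = Beta(26.35, 20.44).
Var = αβ/((α+β)²(α+β+1)) = 26.35·20.44/(46.79²·47.79) = 0.005148.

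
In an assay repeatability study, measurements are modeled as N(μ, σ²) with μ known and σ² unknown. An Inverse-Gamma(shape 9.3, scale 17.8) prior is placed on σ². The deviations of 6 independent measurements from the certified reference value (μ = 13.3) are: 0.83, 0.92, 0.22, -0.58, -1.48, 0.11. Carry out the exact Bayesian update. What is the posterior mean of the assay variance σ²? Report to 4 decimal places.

With known mean μ and an Inverse-Gamma(α, β) prior on σ², the Normal likelihood is conjugate: posterior is Inv-Gamma(α + n/2, β + Σ(xᵢ−μ)²/2).
Σ(xᵢ−μ)² = (0.83)² + (0.92)² + (0.22)² + (-0.58)² + (-1.48)² + (0.11)² = 4.1226.
Posterior: Inv-Gamma(9.3 + 6/2, 17.8 + 4.1226/2) = Inv-Gamma(12.30, 19.86130).
E[σ²|data] = β/(α−1) = 19.86130/11.30 = 1.7576.

1.7576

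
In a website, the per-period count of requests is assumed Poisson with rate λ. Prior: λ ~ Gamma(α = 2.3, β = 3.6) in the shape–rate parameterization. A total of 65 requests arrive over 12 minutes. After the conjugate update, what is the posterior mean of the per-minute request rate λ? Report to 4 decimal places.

With a Gamma(shape α, rate β) prior, the Poisson likelihood is conjugate: the posterior is Gamma(α + ΣXᵢ, β + n).
Posterior: Gamma(α+S, β+n) = Gamma(2.3+65, 3.6+12) = Gamma(67.3, 15.6).
Posterior mean = α/β = 67.3/15.6 = 4.3141.

4.3141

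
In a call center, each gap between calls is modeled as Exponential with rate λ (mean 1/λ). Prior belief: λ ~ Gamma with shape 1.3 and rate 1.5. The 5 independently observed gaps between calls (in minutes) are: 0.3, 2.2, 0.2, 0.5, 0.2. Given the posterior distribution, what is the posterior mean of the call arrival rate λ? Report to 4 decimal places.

With a Gamma(shape α, rate β) prior on the exponential rate λ, the posterior after n observations with total T = Σxᵢ is Gamma(α+n, β+T).
Sum of observations T = 3.4 minutes; n = 5.
Posterior: Gamma(1.3+5, 1.5+3.4) = Gamma(6.3, 4.9).
Posterior mean of λ = α/β = 6.3/4.9 = 1.2857.

1.2857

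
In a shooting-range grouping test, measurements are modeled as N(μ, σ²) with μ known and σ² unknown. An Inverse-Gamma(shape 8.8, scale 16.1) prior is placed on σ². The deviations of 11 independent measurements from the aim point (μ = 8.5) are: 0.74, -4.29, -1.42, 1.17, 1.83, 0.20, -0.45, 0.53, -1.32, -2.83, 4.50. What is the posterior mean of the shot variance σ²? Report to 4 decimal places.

With known mean μ and an Inverse-Gamma(α, β) prior on σ², the Normal likelihood is conjugate: posterior is Inv-Gamma(α + n/2, β + Σ(xᵢ−μ)²/2).
Σ(xᵢ−μ)² = (0.74)² + (-4.29)² + (-1.42)² + (1.17)² + (1.83)² + (0.20)² + (-0.45)² + (0.53)² + (-1.32)² + (-2.83)² + (4.50)² = 56.2106.
Posterior: Inv-Gamma(8.8 + 11/2, 16.1 + 56.2106/2) = Inv-Gamma(14.30, 44.20530).
E[σ²|data] = β/(α−1) = 44.20530/13.30 = 3.3237.

3.3237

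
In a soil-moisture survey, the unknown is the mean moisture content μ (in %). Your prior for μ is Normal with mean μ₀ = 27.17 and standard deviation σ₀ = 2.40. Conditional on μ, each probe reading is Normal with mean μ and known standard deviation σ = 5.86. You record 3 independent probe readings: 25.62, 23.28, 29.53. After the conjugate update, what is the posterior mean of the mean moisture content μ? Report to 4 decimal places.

For Normal data with known variance σ², a Normal(μ₀, σ₀²) prior on μ is conjugate. Posterior precision = 1/σ₀² + n/σ²; posterior mean is the precision-weighted average of μ₀ and x̄.
Σxᵢ = 25.62 + 23.28 + 29.53 = 78.43, so n·x̄ = 78.43.
σ₀² = 2.40² = 5.76, σ² = 5.86² = 34.3396; σ² + n·σ₀² = 34.3396 + 3·5.76 = 51.6196.
Posterior mean = (μ₀/σ₀² + n·x̄/σ²)/(1/σ₀² + n/σ²) = (σ²·μ₀ + σ₀²·n·x̄)/(σ² + n·σ₀²) = (34.3396·27.17 + 5.76·78.43)/51.6196 = 1384.763732/51.6196 = 26.8263.

26.8263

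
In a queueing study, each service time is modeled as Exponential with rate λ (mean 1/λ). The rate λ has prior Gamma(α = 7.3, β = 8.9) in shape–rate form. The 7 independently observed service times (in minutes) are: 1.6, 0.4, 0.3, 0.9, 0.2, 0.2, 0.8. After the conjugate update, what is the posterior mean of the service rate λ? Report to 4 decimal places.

1.0752

With a Gamma(shape α, rate β) prior on the exponential rate λ, the posterior after n observations with total T = Σxᵢ is Gamma(α+n, β+T).
Sum of observations T = 4.4 minutes; n = 7.
Posterior: Gamma(7.3+7, 8.9+4.4) = Gamma(14.3, 13.3).
Posterior mean of λ = α/β = 14.3/13.3 = 1.0752.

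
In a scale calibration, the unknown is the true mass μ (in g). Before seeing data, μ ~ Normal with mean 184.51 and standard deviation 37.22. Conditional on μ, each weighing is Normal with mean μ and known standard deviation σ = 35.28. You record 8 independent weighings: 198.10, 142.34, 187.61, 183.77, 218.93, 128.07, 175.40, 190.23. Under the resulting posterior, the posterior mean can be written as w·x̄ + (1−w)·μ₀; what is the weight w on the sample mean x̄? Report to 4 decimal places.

For Normal data with known variance σ², a Normal(μ₀, σ₀²) prior on μ is conjugate. Posterior precision = 1/σ₀² + n/σ²; posterior mean is the precision-weighted average of μ₀ and x̄.
σ₀² = 37.22² = 1385.3284, σ² = 35.28² = 1244.6784. Prior precision 1/σ₀² = 1/1385.3284; data precision n/σ² = 8/1244.6784.
w = (n/σ²)/(1/σ₀² + n/σ²) = n·σ₀²/(σ² + n·σ₀²) = 8·1385.3284/(1244.6784 + 8·1385.3284) = 11082.6272/12327.3056 = 0.8990.

0.8990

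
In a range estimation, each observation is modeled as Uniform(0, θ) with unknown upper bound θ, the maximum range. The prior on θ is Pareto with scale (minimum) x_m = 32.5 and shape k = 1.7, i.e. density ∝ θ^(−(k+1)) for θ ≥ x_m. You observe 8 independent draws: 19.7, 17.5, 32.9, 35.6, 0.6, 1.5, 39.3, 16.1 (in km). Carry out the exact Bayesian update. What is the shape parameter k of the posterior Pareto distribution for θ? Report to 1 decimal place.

A Pareto(scale x_m, shape k) prior on the upper bound θ of Uniform(0, θ) is conjugate: posterior is Pareto(max(x_m, max xᵢ), k + n).
Sample maximum = 39.3; prior scale x_m = 32.5 → posterior scale = max = 39.3.
Posterior shape = 1.7 + 8 = 9.7.
Posterior shape k = 9.7.

9.7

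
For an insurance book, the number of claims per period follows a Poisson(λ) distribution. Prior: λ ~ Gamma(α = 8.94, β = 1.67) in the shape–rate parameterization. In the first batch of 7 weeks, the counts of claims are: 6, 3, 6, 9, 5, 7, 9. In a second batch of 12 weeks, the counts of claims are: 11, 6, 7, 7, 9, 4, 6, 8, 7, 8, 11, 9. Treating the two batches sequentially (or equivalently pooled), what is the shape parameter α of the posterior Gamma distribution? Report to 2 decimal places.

146.94

With a Gamma(shape α, rate β) prior, the Poisson likelihood is conjugate: the posterior is Gamma(α + ΣXᵢ, β + n).
Batch 1: sum of counts S = 45 over n = 7 weeks.
After batch 1: Gamma(α+S, β+n) = Gamma(8.94+45, 1.67+7) = Gamma(53.94, 8.67).
Batch 2: sum of counts S = 93 over n = 12 weeks.
After batch 2: Gamma(α+S, β+n) = Gamma(53.94+93, 8.67+12) = Gamma(146.94, 20.67).
Posterior α = 146.94.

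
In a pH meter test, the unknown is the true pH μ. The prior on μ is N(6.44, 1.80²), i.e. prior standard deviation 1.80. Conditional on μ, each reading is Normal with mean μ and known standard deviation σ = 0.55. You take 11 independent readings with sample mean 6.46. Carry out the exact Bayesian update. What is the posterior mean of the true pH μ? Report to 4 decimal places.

6.4598

For Normal data with known variance σ², a Normal(μ₀, σ₀²) prior on μ is conjugate. Posterior precision = 1/σ₀² + n/σ²; posterior mean is the precision-weighted average of μ₀ and x̄.
n·x̄ = 11·6.46 = 71.06.
σ₀² = 1.80² = 3.24, σ² = 0.55² = 0.3025; σ² + n·σ₀² = 0.3025 + 11·3.24 = 35.9425.
Posterior mean = (μ₀/σ₀² + n·x̄/σ²)/(1/σ₀² + n/σ²) = (σ²·μ₀ + σ₀²·n·x̄)/(σ² + n·σ₀²) = (0.3025·6.44 + 3.24·71.06)/35.9425 = 232.1825/35.9425 = 6.4598.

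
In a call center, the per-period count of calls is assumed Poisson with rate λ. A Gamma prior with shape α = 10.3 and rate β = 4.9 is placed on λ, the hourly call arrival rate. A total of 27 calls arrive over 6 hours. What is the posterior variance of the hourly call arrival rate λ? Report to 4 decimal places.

0.3139

With a Gamma(shape α, rate β) prior, the Poisson likelihood is conjugate: the posterior is Gamma(α + ΣXᵢ, β + n).
Posterior: Gamma(α+S, β+n) = Gamma(10.3+27, 4.9+6) = Gamma(37.3, 10.9).
Var = α/β² = 37.3/10.9² = 0.3139.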